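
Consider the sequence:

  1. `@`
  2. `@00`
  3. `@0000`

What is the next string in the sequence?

Each term is the previous one with 00 appended.
Applying this once more to @0000:

@000000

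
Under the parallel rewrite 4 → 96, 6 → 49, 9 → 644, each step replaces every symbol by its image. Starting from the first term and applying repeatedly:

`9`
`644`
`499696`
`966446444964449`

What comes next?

φ(966446444964449) expands symbol-by-symbol to 644 49 49 96 96 49 96 96 96 644 49 96 96 96 644; joining the 15 pieces gives the next term.

644494996964996969664449969696644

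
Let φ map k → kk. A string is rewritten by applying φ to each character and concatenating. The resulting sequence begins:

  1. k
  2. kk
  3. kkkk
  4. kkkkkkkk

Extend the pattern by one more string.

Expanding kkkkkkkk: k→kk, k→kk, k→kk, k→kk, k→kk, k→kk, k→kk, k→kk. Concatenated: kk kk kk kk kk kk kk kk.

kkkkkkkkkkkkkkkk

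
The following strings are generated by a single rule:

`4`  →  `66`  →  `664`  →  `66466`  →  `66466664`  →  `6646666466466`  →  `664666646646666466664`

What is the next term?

This is a Fibonacci-style word recurrence s(k) = s(k−1)·s(k−2): e.g. 66·4 = 664.
The next term joins 664666646646666466664 and 6646666466466.

6646666466466664666646646666466466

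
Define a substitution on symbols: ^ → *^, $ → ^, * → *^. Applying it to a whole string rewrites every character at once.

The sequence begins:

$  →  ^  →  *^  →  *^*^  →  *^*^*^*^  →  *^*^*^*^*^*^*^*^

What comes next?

Rewriting the 16 symbols of *^*^*^*^*^*^*^*^ one by one yields *^ *^ *^ *^ *^ *^ *^ *^ *^ *^ *^ *^ *^ *^ *^ *^; concatenated:

*^*^*^*^*^*^*^*^*^*^*^*^*^*^*^*^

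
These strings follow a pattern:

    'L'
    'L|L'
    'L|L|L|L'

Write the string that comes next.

s(k+1) = s(k)·|·s(k) — each term doubles the last with '|' between the halves.
Doubling L|L|L|L with '|' between the halves:

L|L|L|L|L|L|L|L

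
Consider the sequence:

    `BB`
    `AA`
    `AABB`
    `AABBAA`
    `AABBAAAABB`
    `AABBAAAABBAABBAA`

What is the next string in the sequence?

AABBAAAABBAABBAAAABBAAAABB

From term 3 onward, concatenate the last term with the second-to-last: AA·BB = AABB, AABB·AA = AABBAA, …
Continuing: AABBAAAABBAABBAA · AABBAAAABB gives term 7.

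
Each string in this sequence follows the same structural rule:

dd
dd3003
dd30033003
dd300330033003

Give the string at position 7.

Every step adds 3003 to the end: s(k+1) = s(k)·3003.
From dd300330033003, 3 further steps: dd300330033003 → dd3003300330033003 → dd30033003300330033003 → (answer).

dd300330033003300330033003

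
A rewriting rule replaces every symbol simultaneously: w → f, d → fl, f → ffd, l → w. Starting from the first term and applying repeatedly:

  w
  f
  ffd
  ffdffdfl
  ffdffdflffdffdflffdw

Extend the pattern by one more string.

Rewriting the 20 symbols of ffdffdflffdffdflffdw one by one yields ffd ffd fl ffd ffd fl ffd w ffd ffd fl ffd ffd fl ffd w ffd ffd fl f; concatenated:

ffdffdflffdffdflffdwffdffdflffdffdflffdwffdffdflf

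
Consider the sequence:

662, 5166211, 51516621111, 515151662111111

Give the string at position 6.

Every step adds 51 to the front and 11 to the end of the previous string.
From 515151662111111, 2 further steps: 515151662111111 → 5151515166211111111 → (answer).

51515151516621111111111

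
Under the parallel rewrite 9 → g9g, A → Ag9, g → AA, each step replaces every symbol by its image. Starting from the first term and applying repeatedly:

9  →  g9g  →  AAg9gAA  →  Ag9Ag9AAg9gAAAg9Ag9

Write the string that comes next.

Rewriting the 19 symbols of Ag9Ag9AAg9gAAAg9Ag9 one by one yields Ag9 AA g9g Ag9 AA g9g Ag9 Ag9 AA g9g AA Ag9 Ag9 Ag9 AA g9g Ag9 AA g9g; concatenated:

Ag9AAg9gAg9AAg9gAg9Ag9AAg9gAAAg9Ag9Ag9AAg9gAg9AAg9g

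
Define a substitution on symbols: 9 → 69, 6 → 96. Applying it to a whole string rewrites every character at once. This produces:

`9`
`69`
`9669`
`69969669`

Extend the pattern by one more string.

Apply φ to 69969669 symbol by symbol: 6→96, 9→69, 9→69, 6→96, 9→69, 6→96, 6→96, 9→69; joined: 96 69 69 96 69 96 96 69.

9669699669969669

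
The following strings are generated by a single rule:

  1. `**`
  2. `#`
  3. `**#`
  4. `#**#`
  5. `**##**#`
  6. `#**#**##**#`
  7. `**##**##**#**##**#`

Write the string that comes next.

#**#**##**#**##**##**#**##**#

This is a Fibonacci-style word recurrence s(k) = s(k−2)·s(k−1): e.g. **·# = **#.
The next term joins #**#**##**# and **##**##**#**##**#.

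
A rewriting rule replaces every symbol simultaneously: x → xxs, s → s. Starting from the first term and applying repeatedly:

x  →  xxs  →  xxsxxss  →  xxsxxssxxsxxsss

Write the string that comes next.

xxsxxssxxsxxsssxxsxxssxxsxxssss

φ(xxsxxssxxsxxsss) expands symbol-by-symbol to xxs xxs s xxs xxs s s xxs xxs s xxs xxs s s s; joining the 15 pieces gives the next term.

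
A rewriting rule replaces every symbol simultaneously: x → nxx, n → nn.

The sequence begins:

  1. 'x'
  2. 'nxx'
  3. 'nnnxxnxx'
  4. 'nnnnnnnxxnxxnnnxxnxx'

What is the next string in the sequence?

nnnnnnnnnnnnnnnxxnxxnnnxxnxxnnnnnnnxxnxxnnnxxnxx

Replace each of the 20 characters of nnnnnnnxxnxxnnnxxnxx in place — nn nn nn nn nn nn nn nxx nxx nn nxx nxx nn nn nn nxx nxx nn nxx nxx — and concatenate.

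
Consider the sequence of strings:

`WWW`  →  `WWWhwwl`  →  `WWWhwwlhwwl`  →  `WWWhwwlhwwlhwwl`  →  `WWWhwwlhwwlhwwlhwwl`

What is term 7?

WWWhwwlhwwlhwwlhwwlhwwlhwwl

The strings grow by a fixed suffix hwwl each time.
From WWWhwwlhwwlhwwlhwwl, 2 further steps: WWWhwwlhwwlhwwlhwwl → WWWhwwlhwwlhwwlhwwlhwwl → (answer).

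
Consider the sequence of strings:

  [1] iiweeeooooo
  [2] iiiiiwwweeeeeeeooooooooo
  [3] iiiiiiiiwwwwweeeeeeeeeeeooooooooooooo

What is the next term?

iiiiiiiiiiiwwwwwwweeeeeeeeeeeeeeeooooooooooooooooo

Each string has the form i^{3n-1} w^{2n-1} e^{4n-1} o^{4n+1} (n = 1, 2, …).
At n = 4 the blocks have lengths 11, 7, 15, 17.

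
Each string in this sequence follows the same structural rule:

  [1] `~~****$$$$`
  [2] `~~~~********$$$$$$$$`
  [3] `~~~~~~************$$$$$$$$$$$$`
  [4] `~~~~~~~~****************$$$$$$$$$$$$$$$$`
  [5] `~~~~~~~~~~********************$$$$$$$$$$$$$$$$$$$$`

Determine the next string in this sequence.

Reading off run lengths: ~ runs 2, 4, 6, 8, 10; * runs 4, 8, 12, 16, 20; $ runs 4, 8, 12, 16, 20 — each is linear in n (n = 1, 2, …).
At n = 6 the blocks have lengths 12, 24, 24.

~~~~~~~~~~~~************************$$$$$$$$$$$$$$$$$$$$$$$$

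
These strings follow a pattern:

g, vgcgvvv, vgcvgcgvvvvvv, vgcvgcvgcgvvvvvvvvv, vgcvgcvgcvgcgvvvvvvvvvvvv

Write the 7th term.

s(k+1) = vgc·s(k)·vvv, so each term gains vgc as a prefix and vvv as a suffix.
From vgcvgcvgcvgcgvvvvvvvvvvvv, 2 further steps: vgcvgcvgcvgcgvvvvvvvvvvvv → vgcvgcvgcvgcvgcgvvvvvvvvvvvvvvv → (answer).

vgcvgcvgcvgcvgcvgcgvvvvvvvvvvvvvvvvvv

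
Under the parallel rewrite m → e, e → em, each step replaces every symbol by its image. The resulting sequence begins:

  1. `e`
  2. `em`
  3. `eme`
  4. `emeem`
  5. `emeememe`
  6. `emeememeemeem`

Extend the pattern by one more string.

emeememeemeememeememe

φ(emeememeemeem) expands symbol-by-symbol to em e em em e em e em em e em em e; joining the 13 pieces gives the next term.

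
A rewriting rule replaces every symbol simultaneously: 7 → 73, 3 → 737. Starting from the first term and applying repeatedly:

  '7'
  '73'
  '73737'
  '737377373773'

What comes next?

Rewriting each symbol of 737377373773: 7→73, 3→737, 7→73, 3→737, 7→73, 7→73, 3→737, 7→73, 3→737, 7→73, 7→73, 3→737, which concatenates to 73 737 73 737 73 73 737 73 737 73 73 737.

73737737377373737737377373737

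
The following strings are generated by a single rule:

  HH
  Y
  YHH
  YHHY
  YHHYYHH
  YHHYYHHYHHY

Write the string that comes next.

Each term (from the third on) is the previous term followed by the one before it: term 3 = Y·HH = YHH.
Continuing: YHHYYHHYHHY · YHHYYHH gives term 7.

YHHYYHHYHHYYHHYYHH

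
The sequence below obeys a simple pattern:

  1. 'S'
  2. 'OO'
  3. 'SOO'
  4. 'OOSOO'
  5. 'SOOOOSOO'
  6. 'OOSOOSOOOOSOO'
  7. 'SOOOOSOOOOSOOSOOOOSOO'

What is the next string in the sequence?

OOSOOSOOOOSOOSOOOOSOOOOSOOSOOOOSOO

From term 3 onward, concatenate the second-to-last term with the last: S·OO = SOO, OO·SOO = OOSOO, …
So term 8 is OOSOOSOOOOSOO·SOOOOSOOOOSOOSOOOOSOO.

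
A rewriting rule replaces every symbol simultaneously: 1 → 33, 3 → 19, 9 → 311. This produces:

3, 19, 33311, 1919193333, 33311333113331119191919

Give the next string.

19191933331919193333191919333333311333113331133311

Replace each of the 23 characters of 33311333113331119191919 in place — 19 19 19 33 33 19 19 19 33 33 19 19 19 33 33 33 311 33 311 33 311 33 311 — and concatenate.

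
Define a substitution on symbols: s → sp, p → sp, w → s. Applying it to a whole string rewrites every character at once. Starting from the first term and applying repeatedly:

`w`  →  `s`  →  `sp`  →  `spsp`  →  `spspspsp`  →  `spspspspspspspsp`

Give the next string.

spspspspspspspspspspspspspspspsp

Replace each of the 16 characters of spspspspspspspsp in place — sp sp sp sp sp sp sp sp sp sp sp sp sp sp sp sp — and concatenate.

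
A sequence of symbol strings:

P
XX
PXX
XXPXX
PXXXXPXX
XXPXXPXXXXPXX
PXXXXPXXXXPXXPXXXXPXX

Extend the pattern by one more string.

From term 3 onward, concatenate the second-to-last term with the last: P·XX = PXX, XX·PXX = XXPXX, …
Continuing: XXPXXPXXXXPXX · PXXXXPXXXXPXXPXXXXPXX gives term 8.

XXPXXPXXXXPXXPXXXXPXXXXPXXPXXXXPXX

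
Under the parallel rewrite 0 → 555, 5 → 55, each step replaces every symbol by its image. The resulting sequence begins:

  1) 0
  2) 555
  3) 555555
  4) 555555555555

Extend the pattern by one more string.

555555555555555555555555

Apply φ to 555555555555 symbol by symbol: 5→55, 5→55, 5→55, 5→55, 5→55, 5→55, 5→55, 5→55, 5→55, 5→55, 5→55, 5→55; joined: 55 55 55 55 55 55 55 55 55 55 55 55.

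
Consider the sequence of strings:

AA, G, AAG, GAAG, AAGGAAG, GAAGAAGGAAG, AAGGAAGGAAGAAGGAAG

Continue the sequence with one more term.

GAAGAAGGAAGAAGGAAGGAAGAAGGAAG

From term 3 onward, concatenate the second-to-last term with the last: AA·G = AAG, G·AAG = GAAG, …
Continuing: GAAGAAGGAAG · AAGGAAGGAAGAAGGAAG gives term 8.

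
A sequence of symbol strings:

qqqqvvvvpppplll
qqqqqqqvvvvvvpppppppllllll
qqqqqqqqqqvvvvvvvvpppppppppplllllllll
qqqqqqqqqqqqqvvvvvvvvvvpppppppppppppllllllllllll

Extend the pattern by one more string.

Each string has the form q^{3n+1} v^{2n+2} p^{3n+1} l^{3n} (n = 1, 2, …).
At n = 5 the blocks have lengths 16, 12, 16, 15.

qqqqqqqqqqqqqqqqvvvvvvvvvvvvpppppppppppppppplllllllllllllll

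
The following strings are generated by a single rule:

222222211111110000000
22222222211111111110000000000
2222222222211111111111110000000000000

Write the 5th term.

The n-th term is 2n+3 2's then 3n+1 1's then 3n+1 0's, where the shown terms are n = 2, 3, 4.
Setting n = 6 gives 15, 19, 19 characters in each block.

22222222222222211111111111111111110000000000000000000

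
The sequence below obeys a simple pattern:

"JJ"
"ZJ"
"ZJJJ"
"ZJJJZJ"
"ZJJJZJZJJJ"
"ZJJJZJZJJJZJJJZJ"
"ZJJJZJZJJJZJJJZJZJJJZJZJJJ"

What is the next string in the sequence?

This is a Fibonacci-style word recurrence s(k) = s(k−1)·s(k−2): e.g. ZJ·JJ = ZJJJ.
Continuing: ZJJJZJZJJJZJJJZJZJJJZJZJJJ · ZJJJZJZJJJZJJJZJ gives term 8.

ZJJJZJZJJJZJJJZJZJJJZJZJJJZJJJZJZJJJZJJJZJ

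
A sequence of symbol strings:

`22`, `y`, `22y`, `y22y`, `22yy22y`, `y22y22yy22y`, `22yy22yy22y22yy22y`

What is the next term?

y22y22yy22y22yy22yy22y22yy22y

This is a Fibonacci-style word recurrence s(k) = s(k−2)·s(k−1): e.g. 22·y = 22y.
Continuing: y22y22yy22y · 22yy22yy22y22yy22y gives term 8.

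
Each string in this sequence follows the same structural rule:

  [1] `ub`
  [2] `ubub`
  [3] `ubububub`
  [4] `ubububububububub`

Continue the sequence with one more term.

ubububububububububububububububub

Each string is two copies of the previous one concatenated.
One more doubling of ubububububububub gives the answer.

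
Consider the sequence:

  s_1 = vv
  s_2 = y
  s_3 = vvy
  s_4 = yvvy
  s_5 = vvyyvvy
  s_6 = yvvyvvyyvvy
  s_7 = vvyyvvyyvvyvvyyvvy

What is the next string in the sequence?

Each term (from the third on) is the two preceding terms concatenated in order: term 3 = vv·y = vvy.
So term 8 is yvvyvvyyvvy·vvyyvvyyvvyvvyyvvy.

yvvyvvyyvvyvvyyvvyyvvyvvyyvvy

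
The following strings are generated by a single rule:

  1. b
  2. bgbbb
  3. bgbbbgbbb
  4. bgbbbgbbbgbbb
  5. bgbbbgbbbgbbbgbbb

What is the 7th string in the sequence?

bgbbbgbbbgbbbgbbbgbbbgbbb

The strings grow by a fixed suffix gbbb each time.
From bgbbbgbbbgbbbgbbb, 2 further steps: bgbbbgbbbgbbbgbbb → bgbbbgbbbgbbbgbbbgbbb → (answer).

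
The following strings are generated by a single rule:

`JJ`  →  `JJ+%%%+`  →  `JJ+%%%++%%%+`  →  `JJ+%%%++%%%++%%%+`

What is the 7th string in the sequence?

JJ+%%%++%%%++%%%++%%%++%%%++%%%+

The strings grow by a fixed suffix +%%%+ each time.
From JJ+%%%++%%%++%%%+, 3 further steps: JJ+%%%++%%%++%%%+ → JJ+%%%++%%%++%%%++%%%+ → JJ+%%%++%%%++%%%++%%%++%%%+ → (answer).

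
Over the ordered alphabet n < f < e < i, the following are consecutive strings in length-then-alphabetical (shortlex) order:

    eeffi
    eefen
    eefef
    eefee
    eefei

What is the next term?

Treat eefei as a base-4 numeral over the given alphabet and add one, carrying through any trailing i's.

eefin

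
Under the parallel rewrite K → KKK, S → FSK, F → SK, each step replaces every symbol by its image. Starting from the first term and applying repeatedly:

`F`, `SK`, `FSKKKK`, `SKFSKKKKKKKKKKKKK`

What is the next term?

Rewriting the 17 symbols of SKFSKKKKKKKKKKKKK one by one yields FSK KKK SK FSK KKK KKK KKK KKK KKK KKK KKK KKK KKK KKK KKK KKK KKK; concatenated:

FSKKKKSKFSKKKKKKKKKKKKKKKKKKKKKKKKKKKKKKKKKKKKKKKK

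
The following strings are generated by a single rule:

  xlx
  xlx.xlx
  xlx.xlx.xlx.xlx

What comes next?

Each string is two copies of the previous one joined by '.'.
Doubling xlx.xlx.xlx.xlx with '.' between the halves:

xlx.xlx.xlx.xlx.xlx.xlx.xlx.xlx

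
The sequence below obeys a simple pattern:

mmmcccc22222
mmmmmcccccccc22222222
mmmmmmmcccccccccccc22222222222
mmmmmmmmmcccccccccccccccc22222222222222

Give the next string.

mmmmmmmmmmmcccccccccccccccccccc22222222222222222

The n-th term is 2n+1 m's then 4n c's then 3n+2 2's (n = 1, 2, …).
For the next term, n = 5, so the run lengths are 11, 20, 17.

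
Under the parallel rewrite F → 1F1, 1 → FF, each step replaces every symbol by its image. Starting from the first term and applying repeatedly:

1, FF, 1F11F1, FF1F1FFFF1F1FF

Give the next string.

1F11F1FF1F1FF1F11F11F11F1FF1F1FF1F11F1

φ(FF1F1FFFF1F1FF) expands symbol-by-symbol to 1F1 1F1 FF 1F1 FF 1F1 1F1 1F1 1F1 FF 1F1 FF 1F1 1F1; joining the 14 pieces gives the next term.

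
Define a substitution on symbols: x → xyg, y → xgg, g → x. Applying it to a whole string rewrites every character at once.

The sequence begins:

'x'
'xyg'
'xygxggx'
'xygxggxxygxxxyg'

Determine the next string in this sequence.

xygxggxxygxxxygxygxggxxygxygxygxggx

Replace each of the 15 characters of xygxggxxygxxxyg in place — xyg xgg x xyg x x xyg xyg xgg x xyg xyg xyg xgg x — and concatenate.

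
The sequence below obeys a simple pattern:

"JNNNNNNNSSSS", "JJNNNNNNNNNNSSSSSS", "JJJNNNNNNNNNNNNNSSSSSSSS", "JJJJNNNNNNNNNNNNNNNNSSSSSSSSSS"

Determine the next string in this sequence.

Term n consists of n-1 J's, followed by 3n+1 N's, followed by 2n S's, where the shown terms are n = 2, 3, 4, 5.
Setting n = 6 gives 5, 19, 12 characters in each block.

JJJJJNNNNNNNNNNNNNNNNNNNSSSSSSSSSSSS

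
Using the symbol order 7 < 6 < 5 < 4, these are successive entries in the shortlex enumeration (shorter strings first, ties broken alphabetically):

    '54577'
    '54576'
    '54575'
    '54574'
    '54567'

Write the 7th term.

Stepping forward 2 times from 54567: 54567 → 54566, then the target.

54565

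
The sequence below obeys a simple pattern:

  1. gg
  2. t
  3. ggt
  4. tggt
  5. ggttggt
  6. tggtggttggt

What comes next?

ggttggttggtggttggt

Each term (from the third on) is the two preceding terms concatenated in order: term 3 = gg·t = ggt.
The next term joins ggttggt and tggtggttggt.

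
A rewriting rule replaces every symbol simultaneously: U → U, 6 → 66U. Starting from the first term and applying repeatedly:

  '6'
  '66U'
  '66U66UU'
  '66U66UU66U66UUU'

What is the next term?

Applying the rule to each of the 15 symbols of 66U66UU66U66UUU gives the pieces 66U 66U U 66U 66U U U 66U 66U U 66U 66U U U U, which concatenate to the answer.

66U66UU66U66UUU66U66UU66U66UUUU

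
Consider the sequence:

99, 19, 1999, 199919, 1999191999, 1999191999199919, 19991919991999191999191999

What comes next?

199919199919991919991919991999191999199919

Each term (from the third on) is the previous term followed by the one before it: term 3 = 19·99 = 1999.
The next term joins 19991919991999191999191999 and 1999191999199919.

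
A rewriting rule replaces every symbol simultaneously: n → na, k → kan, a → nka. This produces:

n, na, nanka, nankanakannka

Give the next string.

Applying the rule to each of the 13 symbols of nankanakannka gives the pieces na nka na kan nka na nka kan nka na na kan nka, which concatenate to the answer.

nankanakannkanankakannkananakannka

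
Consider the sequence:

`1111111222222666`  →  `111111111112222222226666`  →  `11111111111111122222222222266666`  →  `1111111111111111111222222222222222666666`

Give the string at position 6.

Term n consists of 4n-1 1's, followed by 3n 2's, followed by n+1 6's, where the shown terms are n = 2, 3, 4, 5.
Setting n = 7 gives 27, 21, 8 characters in each block.

11111111111111111111111111122222222222222222222266666666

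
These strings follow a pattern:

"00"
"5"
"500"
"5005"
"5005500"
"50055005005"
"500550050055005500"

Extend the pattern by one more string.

50055005005500550050055005005

This is a Fibonacci-style word recurrence s(k) = s(k−1)·s(k−2): e.g. 5·00 = 500.
So term 8 is 500550050055005500·50055005005.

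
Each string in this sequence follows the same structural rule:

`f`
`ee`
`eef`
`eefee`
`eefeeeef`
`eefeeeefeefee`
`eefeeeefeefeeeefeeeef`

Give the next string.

From term 3 onward, concatenate the last term with the second-to-last: ee·f = eef, eef·ee = eefee, …
So term 8 is eefeeeefeefeeeefeeeef·eefeeeefeefee.

eefeeeefeefeeeefeeeefeefeeeefeefee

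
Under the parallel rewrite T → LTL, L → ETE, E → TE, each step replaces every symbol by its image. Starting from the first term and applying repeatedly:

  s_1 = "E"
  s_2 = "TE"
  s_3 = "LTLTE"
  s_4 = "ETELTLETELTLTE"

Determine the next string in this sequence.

Rewriting the 14 symbols of ETELTLETELTLTE one by one yields TE LTL TE ETE LTL ETE TE LTL TE ETE LTL ETE LTL TE; concatenated:

TELTLTEETELTLETETELTLTEETELTLETELTLTE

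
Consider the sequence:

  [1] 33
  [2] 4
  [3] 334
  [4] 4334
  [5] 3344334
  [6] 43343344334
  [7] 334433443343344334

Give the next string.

This is a Fibonacci-style word recurrence s(k) = s(k−2)·s(k−1): e.g. 33·4 = 334.
So term 8 is 43343344334·334433443343344334.

43343344334334433443343344334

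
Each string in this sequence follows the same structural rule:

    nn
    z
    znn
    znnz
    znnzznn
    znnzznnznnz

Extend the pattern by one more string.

znnzznnznnzznnzznn

From term 3 onward, concatenate the last term with the second-to-last: z·nn = znn, znn·z = znnz, …
Continuing: znnzznnznnz · znnzznn gives term 7.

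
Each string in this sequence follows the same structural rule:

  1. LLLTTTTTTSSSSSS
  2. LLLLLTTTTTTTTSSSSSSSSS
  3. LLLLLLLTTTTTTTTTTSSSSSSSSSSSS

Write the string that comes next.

LLLLLLLLLTTTTTTTTTTTTSSSSSSSSSSSSSSS

Each string has the form L^{2n-1} T^{2n+2} S^{3n}, where the shown terms are n = 2, 3, 4.
Setting n = 5 gives 9, 12, 15 characters in each block.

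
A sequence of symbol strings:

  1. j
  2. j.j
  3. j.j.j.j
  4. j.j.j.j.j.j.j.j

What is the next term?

j.j.j.j.j.j.j.j.j.j.j.j.j.j.j.j

s(k+1) = s(k)·.·s(k) — each term doubles the last with '.' between the halves.
So the next term is two copies of j.j.j.j.j.j.j.j with '.' between the halves.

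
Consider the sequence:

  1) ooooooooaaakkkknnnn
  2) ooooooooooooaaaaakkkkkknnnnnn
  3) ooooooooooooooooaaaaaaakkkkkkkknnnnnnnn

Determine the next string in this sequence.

Term n consists of 4n o's, followed by 2n-1 a's, followed by 2n k's, followed by 2n n's, where the shown terms are n = 2, 3, 4.
At n = 5 the blocks have lengths 20, 9, 10, 10.

ooooooooooooooooooooaaaaaaaaakkkkkkkkkknnnnnnnnnn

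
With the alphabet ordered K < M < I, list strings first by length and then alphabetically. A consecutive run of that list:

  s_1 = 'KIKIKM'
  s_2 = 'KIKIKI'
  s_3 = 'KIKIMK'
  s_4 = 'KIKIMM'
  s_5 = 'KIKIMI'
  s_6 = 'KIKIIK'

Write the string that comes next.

KIKIIM

Find the rightmost character of KIKIIK below I, bump it to the next letter, and reset everything to its right to K.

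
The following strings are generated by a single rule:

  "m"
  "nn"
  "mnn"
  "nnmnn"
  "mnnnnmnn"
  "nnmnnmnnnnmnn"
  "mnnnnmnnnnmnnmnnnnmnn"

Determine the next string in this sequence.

nnmnnmnnnnmnnmnnnnmnnnnmnnmnnnnmnn

Each term (from the third on) is the two preceding terms concatenated in order: term 3 = m·nn = mnn.
The next term joins nnmnnmnnnnmnn and mnnnnmnnnnmnnmnnnnmnn.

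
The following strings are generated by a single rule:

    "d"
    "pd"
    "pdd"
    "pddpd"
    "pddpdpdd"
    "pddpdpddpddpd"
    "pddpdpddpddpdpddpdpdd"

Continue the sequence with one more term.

Each term (from the third on) is the previous term followed by the one before it: term 3 = pd·d = pdd.
The next term joins pddpdpddpddpdpddpdpdd and pddpdpddpddpd.

pddpdpddpddpdpddpdpddpddpdpddpddpd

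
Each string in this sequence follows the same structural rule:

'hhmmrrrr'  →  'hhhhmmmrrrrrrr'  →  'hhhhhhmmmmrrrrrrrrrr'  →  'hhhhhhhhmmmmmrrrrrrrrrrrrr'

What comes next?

Each string has the form h^{2n} m^{n+1} r^{3n+1} (n = 1, 2, …).
For the next term, n = 5, so the run lengths are 10, 6, 16.

hhhhhhhhhhmmmmmmrrrrrrrrrrrrrrrr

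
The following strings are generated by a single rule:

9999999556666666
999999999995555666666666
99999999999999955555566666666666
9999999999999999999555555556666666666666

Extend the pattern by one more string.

The n-th term is 4n-1 9's then 2n-2 5's then 2n+3 6's, where the shown terms are n = 2, 3, 4, 5.
At n = 6 the blocks have lengths 23, 10, 15.

999999999999999999999995555555555666666666666666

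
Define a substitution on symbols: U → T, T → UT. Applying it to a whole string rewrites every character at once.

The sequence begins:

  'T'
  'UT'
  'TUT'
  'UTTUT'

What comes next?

TUTUTTUT

Rewriting each symbol of UTTUT: U→T, T→UT, T→UT, U→T, T→UT, which concatenates to T UT UT T UT.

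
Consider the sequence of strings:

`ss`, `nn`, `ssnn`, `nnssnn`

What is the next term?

ssnnnnssnn

This is a Fibonacci-style word recurrence s(k) = s(k−2)·s(k−1): e.g. ss·nn = ssnn.
The next term joins ssnn and nnssnn.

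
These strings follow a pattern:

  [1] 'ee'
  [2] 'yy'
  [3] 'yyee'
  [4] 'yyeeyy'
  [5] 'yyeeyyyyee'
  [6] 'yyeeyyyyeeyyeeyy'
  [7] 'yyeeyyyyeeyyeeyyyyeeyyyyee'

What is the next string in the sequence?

yyeeyyyyeeyyeeyyyyeeyyyyeeyyeeyyyyeeyyeeyy

This is a Fibonacci-style word recurrence s(k) = s(k−1)·s(k−2): e.g. yy·ee = yyee.
Continuing: yyeeyyyyeeyyeeyyyyeeyyyyee · yyeeyyyyeeyyeeyy gives term 8.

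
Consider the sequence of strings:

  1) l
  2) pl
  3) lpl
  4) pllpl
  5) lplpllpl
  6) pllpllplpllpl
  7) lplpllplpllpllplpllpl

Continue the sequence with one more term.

Each term (from the third on) is the two preceding terms concatenated in order: term 3 = l·pl = lpl.
The next term joins pllpllplpllpl and lplpllplpllpllplpllpl.

pllpllplpllpllplpllplpllpllplpllpl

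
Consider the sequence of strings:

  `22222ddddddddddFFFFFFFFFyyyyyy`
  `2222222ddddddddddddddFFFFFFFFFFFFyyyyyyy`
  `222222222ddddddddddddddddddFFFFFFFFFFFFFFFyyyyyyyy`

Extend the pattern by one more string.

Each string has the form 2^{2n-1} d^{4n-2} F^{3n} y^{n+3}, where the shown terms are n = 3, 4, 5.
Setting n = 6 gives 11, 22, 18, 9 characters in each block.

22222222222ddddddddddddddddddddddFFFFFFFFFFFFFFFFFFyyyyyyyyy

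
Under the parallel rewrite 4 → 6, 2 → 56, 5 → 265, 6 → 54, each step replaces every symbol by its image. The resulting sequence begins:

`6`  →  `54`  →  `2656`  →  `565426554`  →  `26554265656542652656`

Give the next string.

Applying the rule to each of the 20 symbols of 26554265656542652656 gives the pieces 56 54 265 265 6 56 54 265 54 265 54 265 6 56 54 265 56 54 265 54, which concatenate to the answer.

565426526565654265542655426565654265565426554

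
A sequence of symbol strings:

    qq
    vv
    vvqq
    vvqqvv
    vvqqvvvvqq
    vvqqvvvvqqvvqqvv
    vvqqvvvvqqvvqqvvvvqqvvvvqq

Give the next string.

From term 3 onward, concatenate the last term with the second-to-last: vv·qq = vvqq, vvqq·vv = vvqqvv, …
The next term joins vvqqvvvvqqvvqqvvvvqqvvvvqq and vvqqvvvvqqvvqqvv.

vvqqvvvvqqvvqqvvvvqqvvvvqqvvqqvvvvqqvvqqvv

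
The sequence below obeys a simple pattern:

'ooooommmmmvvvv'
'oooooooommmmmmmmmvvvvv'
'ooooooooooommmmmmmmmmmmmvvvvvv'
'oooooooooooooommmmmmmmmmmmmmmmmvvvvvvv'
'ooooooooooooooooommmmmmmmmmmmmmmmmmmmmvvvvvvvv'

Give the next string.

The n-th term is 3n+2 o's then 4n+1 m's then n+3 v's (n = 1, 2, …).
Setting n = 6 gives 20, 25, 9 characters in each block.

oooooooooooooooooooommmmmmmmmmmmmmmmmmmmmmmmmvvvvvvvvv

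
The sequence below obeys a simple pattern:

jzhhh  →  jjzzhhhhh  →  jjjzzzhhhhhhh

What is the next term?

Reading off run lengths: j runs 1, 2, 3; z runs 1, 2, 3; h runs 3, 5, 7 — each is linear in n (n = 1, 2, …).
For the next term, n = 4, so the run lengths are 4, 4, 9.

jjjjzzzzhhhhhhhhh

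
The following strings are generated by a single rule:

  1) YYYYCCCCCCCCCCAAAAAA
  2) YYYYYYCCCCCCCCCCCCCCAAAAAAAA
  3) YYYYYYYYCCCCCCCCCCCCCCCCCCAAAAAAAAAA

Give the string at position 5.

The n-th term is 2n-2 Y's then 4n-2 C's then 2n A's, where the shown terms are n = 3, 4, 5.
For term 5, n = 7, so the run lengths are 12, 26, 14.

YYYYYYYYYYYYCCCCCCCCCCCCCCCCCCCCCCCCCCAAAAAAAAAAAAAA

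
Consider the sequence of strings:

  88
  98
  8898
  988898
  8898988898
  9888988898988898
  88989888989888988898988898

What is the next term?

This is a Fibonacci-style word recurrence s(k) = s(k−2)·s(k−1): e.g. 88·98 = 8898.
Continuing: 9888988898988898 · 88989888989888988898988898 gives term 8.

988898889898889888989888989888988898988898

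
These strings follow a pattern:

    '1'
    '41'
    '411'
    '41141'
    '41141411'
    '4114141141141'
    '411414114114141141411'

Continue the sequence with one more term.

Each term (from the third on) is the previous term followed by the one before it: term 3 = 41·1 = 411.
The next term joins 411414114114141141411 and 4114141141141.

4114141141141411414114114141141141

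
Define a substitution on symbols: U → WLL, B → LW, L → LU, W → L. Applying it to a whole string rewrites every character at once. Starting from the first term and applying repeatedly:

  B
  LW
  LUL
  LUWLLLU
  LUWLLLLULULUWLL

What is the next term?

LUWLLLLULULULUWLLLUWLLLUWLLLLULU

Applying the rule to each of the 15 symbols of LUWLLLLULULUWLL gives the pieces LU WLL L LU LU LU LU WLL LU WLL LU WLL L LU LU, which concatenate to the answer.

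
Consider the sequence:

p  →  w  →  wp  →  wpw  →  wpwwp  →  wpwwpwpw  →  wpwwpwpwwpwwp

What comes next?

wpwwpwpwwpwwpwpwwpwpw

From term 3 onward, concatenate the last term with the second-to-last: w·p = wp, wp·w = wpw, …
Continuing: wpwwpwpwwpwwp · wpwwpwpw gives term 8.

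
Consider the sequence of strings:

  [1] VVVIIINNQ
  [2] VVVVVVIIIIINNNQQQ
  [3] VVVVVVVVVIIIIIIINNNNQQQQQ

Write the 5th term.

The n-th term is 3n V's then 2n+1 I's then n+1 N's then 2n-1 Q's (n = 1, 2, …).
At n = 5 the blocks have lengths 15, 11, 6, 9.

VVVVVVVVVVVVVVVIIIIIIIIIIINNNNNNQQQQQQQQQ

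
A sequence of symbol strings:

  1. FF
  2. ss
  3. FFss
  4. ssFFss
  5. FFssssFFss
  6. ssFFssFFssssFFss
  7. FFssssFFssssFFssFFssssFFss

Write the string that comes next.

From term 3 onward, concatenate the second-to-last term with the last: FF·ss = FFss, ss·FFss = ssFFss, …
The next term joins ssFFssFFssssFFss and FFssssFFssssFFssFFssssFFss.

ssFFssFFssssFFssFFssssFFssssFFssFFssssFFss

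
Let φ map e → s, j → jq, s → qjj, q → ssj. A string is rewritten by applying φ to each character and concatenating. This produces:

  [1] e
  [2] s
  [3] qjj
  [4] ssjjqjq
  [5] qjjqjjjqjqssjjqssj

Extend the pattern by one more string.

ssjjqjqssjjqjqjqssjjqssjqjjqjjjqjqssjqjjqjjjq

φ(qjjqjjjqjqssjjqssj) expands symbol-by-symbol to ssj jq jq ssj jq jq jq ssj jq ssj qjj qjj jq jq ssj qjj qjj jq; joining the 18 pieces gives the next term.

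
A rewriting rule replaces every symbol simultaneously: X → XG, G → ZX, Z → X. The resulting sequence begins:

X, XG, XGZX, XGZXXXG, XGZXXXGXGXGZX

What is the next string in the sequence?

Replace each of the 13 characters of XGZXXXGXGXGZX in place — XG ZX X XG XG XG ZX XG ZX XG ZX X XG — and concatenate.

XGZXXXGXGXGZXXGZXXGZXXXG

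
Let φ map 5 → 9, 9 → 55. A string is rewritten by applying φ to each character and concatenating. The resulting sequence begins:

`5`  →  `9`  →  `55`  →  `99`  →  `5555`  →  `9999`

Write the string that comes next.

55555555

Expanding 9999: 9→55, 9→55, 9→55, 9→55. Concatenated: 55 55 55 55.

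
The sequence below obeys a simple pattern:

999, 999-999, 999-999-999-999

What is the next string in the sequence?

s(k+1) = s(k)·-·s(k) — each term doubles the last with '-' between the halves.
So the next term is two copies of 999-999-999-999 with '-' between the halves.

999-999-999-999-999-999-999-999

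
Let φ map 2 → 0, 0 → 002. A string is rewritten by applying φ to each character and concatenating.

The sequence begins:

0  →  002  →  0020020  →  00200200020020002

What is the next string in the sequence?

Applying the rule to each of the 17 symbols of 00200200020020002 gives the pieces 002 002 0 002 002 0 002 002 002 0 002 002 0 002 002 002 0, which concatenate to the answer.

00200200020020002002002000200200020020020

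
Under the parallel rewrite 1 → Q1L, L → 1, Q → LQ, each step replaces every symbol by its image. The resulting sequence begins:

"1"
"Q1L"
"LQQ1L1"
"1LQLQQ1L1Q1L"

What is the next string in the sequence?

Q1L1LQ1LQLQQ1L1Q1LLQQ1L1

Expanding 1LQLQQ1L1Q1L: 1→Q1L, L→1, Q→LQ, L→1, Q→LQ, Q→LQ, 1→Q1L, L→1, 1→Q1L, Q→LQ, 1→Q1L, L→1. Concatenated: Q1L 1 LQ 1 LQ LQ Q1L 1 Q1L LQ Q1L 1.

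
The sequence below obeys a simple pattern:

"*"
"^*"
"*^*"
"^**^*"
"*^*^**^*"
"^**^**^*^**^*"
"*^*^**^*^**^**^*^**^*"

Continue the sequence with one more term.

From term 3 onward, concatenate the second-to-last term with the last: *·^* = *^*, ^*·*^* = ^**^*, …
Continuing: ^**^**^*^**^* · *^*^**^*^**^**^*^**^* gives term 8.

^**^**^*^**^**^*^**^*^**^**^*^**^*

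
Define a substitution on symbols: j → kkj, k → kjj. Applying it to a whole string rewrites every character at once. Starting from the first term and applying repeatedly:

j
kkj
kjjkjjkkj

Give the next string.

Apply φ to kjjkjjkkj symbol by symbol: k→kjj, j→kkj, j→kkj, k→kjj, j→kkj, j→kkj, k→kjj, k→kjj, j→kkj; joined: kjj kkj kkj kjj kkj kkj kjj kjj kkj.

kjjkkjkkjkjjkkjkkjkjjkjjkkj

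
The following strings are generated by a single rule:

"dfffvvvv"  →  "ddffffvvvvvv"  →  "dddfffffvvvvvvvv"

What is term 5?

Reading off run lengths: d runs 1, 2, 3; f runs 3, 4, 5; v runs 4, 6, 8 — each is linear in n, where the shown terms are n = 2, 3, 4.
For term 5, n = 6, so the run lengths are 5, 7, 12.

dddddfffffffvvvvvvvvvvvv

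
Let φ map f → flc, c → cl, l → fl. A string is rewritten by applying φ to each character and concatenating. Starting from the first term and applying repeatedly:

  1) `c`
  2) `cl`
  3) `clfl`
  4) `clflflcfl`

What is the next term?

clflflcflflcflclflcfl

Expanding clflflcfl: c→cl, l→fl, f→flc, l→fl, f→flc, l→fl, c→cl, f→flc, l→fl. Concatenated: cl fl flc fl flc fl cl flc fl.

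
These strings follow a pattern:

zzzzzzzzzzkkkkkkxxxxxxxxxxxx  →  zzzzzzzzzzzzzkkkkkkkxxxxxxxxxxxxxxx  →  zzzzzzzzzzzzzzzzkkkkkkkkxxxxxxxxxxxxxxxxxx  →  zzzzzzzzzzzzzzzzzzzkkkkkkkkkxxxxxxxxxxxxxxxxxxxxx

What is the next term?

Each string has the form z^{3n+1} k^{n+3} x^{3n+3}, where the shown terms are n = 3, 4, 5, 6.
For the next term, n = 7, so the run lengths are 22, 10, 24.

zzzzzzzzzzzzzzzzzzzzzzkkkkkkkkkkxxxxxxxxxxxxxxxxxxxxxxxx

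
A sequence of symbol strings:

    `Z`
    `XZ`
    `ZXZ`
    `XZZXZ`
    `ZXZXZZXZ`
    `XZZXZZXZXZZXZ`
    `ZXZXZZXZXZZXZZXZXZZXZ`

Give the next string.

XZZXZZXZXZZXZZXZXZZXZXZZXZZXZXZZXZ

This is a Fibonacci-style word recurrence s(k) = s(k−2)·s(k−1): e.g. Z·XZ = ZXZ.
Continuing: XZZXZZXZXZZXZ · ZXZXZZXZXZZXZZXZXZZXZ gives term 8.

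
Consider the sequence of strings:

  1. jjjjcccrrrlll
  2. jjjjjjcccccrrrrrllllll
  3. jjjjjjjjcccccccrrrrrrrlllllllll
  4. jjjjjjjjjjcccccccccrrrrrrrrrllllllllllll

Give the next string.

The n-th term is 2n+2 j's then 2n+1 c's then 2n+1 r's then 3n l's (n = 1, 2, …).
At n = 5 the blocks have lengths 12, 11, 11, 15.

jjjjjjjjjjjjcccccccccccrrrrrrrrrrrlllllllllllllll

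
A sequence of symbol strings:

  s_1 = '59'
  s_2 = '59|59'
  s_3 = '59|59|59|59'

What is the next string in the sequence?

59|59|59|59|59|59|59|59

Every step duplicates the string with '|' between the halves.
One more doubling of 59|59|59|59 gives the answer.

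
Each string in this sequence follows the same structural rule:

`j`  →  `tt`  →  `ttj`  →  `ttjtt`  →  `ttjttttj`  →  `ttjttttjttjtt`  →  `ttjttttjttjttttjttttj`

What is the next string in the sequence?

ttjttttjttjttttjttttjttjttttjttjtt

Each term (from the third on) is the previous term followed by the one before it: term 3 = tt·j = ttj.
So term 8 is ttjttttjttjttttjttttj·ttjttttjttjtt.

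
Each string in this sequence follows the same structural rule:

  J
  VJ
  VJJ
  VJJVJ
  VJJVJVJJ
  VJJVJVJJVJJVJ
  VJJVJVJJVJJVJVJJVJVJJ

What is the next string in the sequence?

VJJVJVJJVJJVJVJJVJVJJVJJVJVJJVJJVJ

This is a Fibonacci-style word recurrence s(k) = s(k−1)·s(k−2): e.g. VJ·J = VJJ.
Continuing: VJJVJVJJVJJVJVJJVJVJJ · VJJVJVJJVJJVJ gives term 8.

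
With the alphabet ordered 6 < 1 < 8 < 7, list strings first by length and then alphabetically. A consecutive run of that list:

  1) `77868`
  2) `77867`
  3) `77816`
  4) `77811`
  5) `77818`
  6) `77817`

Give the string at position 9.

Continuing the enumeration 3 steps past 77817: 77817 → 77886 → 77881 → (answer).

77888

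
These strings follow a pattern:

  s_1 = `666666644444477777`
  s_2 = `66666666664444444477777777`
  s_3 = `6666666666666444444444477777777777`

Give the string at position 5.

66666666666666666664444444444444477777777777777777

Reading off run lengths: 6 runs 7, 10, 13; 4 runs 6, 8, 10; 7 runs 5, 8, 11 — each is linear in n, where the shown terms are n = 2, 3, 4.
At n = 6 the blocks have lengths 19, 14, 17.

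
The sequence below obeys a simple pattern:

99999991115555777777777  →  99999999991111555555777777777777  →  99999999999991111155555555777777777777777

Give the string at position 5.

99999999999999999991111111555555555555777777777777777777777

Term n consists of 3n+1 9's, followed by n+1 1's, followed by 2n 5's, followed by 3n+3 7's, where the shown terms are n = 2, 3, 4.
Setting n = 6 gives 19, 7, 12, 21 characters in each block.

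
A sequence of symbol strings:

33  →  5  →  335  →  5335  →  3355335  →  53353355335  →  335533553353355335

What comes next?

53353355335335533553353355335

This is a Fibonacci-style word recurrence s(k) = s(k−2)·s(k−1): e.g. 33·5 = 335.
So term 8 is 53353355335·335533553353355335.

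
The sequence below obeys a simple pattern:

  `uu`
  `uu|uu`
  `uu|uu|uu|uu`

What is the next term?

Every step duplicates the string with '|' between the halves.
Doubling uu|uu|uu|uu with '|' between the halves:

uu|uu|uu|uu|uu|uu|uu|uu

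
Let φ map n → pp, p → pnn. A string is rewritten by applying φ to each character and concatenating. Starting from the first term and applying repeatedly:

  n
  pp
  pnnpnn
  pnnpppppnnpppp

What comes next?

pnnpppppnnpnnpnnpnnpnnpppppnnpnnpnnpnn

Replace each of the 14 characters of pnnpppppnnpppp in place — pnn pp pp pnn pnn pnn pnn pnn pp pp pnn pnn pnn pnn — and concatenate.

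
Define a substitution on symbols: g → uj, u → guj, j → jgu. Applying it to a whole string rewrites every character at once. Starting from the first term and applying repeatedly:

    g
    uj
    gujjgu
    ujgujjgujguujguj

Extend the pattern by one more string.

gujjguujgujjgujguujgujjguujgujgujjguujgujjgu

Applying the rule to each of the 16 symbols of ujgujjgujguujguj gives the pieces guj jgu uj guj jgu jgu uj guj jgu uj guj guj jgu uj guj jgu, which concatenate to the answer.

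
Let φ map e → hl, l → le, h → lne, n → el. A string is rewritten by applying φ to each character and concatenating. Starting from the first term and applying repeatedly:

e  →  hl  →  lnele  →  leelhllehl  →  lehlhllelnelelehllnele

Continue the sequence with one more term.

lehllnelelnelelehlleelhllehllehllneleleelhllehl

φ(lehlhllelnelelehllnele) expands symbol-by-symbol to le hl lne le lne le le hl le el hl le hl le hl lne le le el hl le hl; joining the 22 pieces gives the next term.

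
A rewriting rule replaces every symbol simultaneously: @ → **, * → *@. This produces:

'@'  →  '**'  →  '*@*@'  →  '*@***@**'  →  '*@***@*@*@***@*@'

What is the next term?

*@***@*@*@***@***@***@*@*@***@**

Applying the rule to each of the 16 symbols of *@***@*@*@***@*@ gives the pieces *@ ** *@ *@ *@ ** *@ ** *@ ** *@ *@ *@ ** *@ **, which concatenate to the answer.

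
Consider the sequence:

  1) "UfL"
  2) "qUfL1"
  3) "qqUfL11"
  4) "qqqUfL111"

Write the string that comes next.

qqqqUfL1111

Every step adds q to the front and 1 to the end of the previous string.
One more step from qqqUfL111 gives the answer.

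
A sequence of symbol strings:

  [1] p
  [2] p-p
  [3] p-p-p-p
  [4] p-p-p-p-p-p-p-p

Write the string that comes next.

p-p-p-p-p-p-p-p-p-p-p-p-p-p-p-p

s(k+1) = s(k)·-·s(k) — each term doubles the last with '-' between the halves.
One more doubling of p-p-p-p-p-p-p-p gives the answer.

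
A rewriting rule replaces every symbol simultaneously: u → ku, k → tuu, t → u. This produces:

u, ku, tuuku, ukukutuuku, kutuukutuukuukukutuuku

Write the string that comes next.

φ(kutuukutuukuukukutuuku) expands symbol-by-symbol to tuu ku u ku ku tuu ku u ku ku tuu ku ku tuu ku tuu ku u ku ku tuu ku; joining the 22 pieces gives the next term.

tuukuukukutuukuukukutuukukutuukutuukuukukutuuku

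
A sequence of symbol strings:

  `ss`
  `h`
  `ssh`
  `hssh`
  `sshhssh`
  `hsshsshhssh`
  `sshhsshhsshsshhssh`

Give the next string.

hsshsshhsshsshhsshhsshsshhssh

This is a Fibonacci-style word recurrence s(k) = s(k−2)·s(k−1): e.g. ss·h = ssh.
So term 8 is hsshsshhssh·sshhsshhsshsshhssh.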